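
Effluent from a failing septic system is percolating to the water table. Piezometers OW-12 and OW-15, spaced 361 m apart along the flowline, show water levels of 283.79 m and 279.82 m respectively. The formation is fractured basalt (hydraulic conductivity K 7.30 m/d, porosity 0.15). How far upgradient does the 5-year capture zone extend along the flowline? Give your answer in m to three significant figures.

977 m

Hydraulic gradient i = (283.79 − 279.82) / 361 = 3.97 / 361 = 0.01100
Specific discharge q = 7.30 × 0.01100 = 0.08028 m/d
v = Ki/n = 7.30·0.01100/0.15 = 0.5352 m/d
T = 5 yr × 365 = 1825 d
L = v × T = 0.5352 × 1825 = 976.7 m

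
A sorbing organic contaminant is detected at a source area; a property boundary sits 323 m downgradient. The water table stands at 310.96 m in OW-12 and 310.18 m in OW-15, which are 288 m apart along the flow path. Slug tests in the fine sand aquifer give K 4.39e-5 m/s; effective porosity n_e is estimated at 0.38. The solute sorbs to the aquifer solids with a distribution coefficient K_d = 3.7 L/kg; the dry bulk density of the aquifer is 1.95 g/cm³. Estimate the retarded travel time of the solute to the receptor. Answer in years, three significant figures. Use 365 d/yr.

Hydraulic gradient i = (310.96 − 310.18) / 288 = 0.78 / 288 = 0.002708
K = 4.39e-5 m/s × 86400 s/d = 3.793 m/d
Darcy flux q = K·i = 3.793 × 0.002708 = 0.01027 m/d
v = Ki/n = 3.793·0.002708/0.38 = 0.02703 m/d
Retardation R = 1 + ρ_b·K_d/n = 1 + 1.95×3.7/0.38 = 19.99
Contaminant velocity v_c = v/R = 0.02703/19.99 = 0.001353 m/d
t = L/v_c = 323/0.001353 = 238800 d
   = 238800/365 = 654 yr

654 years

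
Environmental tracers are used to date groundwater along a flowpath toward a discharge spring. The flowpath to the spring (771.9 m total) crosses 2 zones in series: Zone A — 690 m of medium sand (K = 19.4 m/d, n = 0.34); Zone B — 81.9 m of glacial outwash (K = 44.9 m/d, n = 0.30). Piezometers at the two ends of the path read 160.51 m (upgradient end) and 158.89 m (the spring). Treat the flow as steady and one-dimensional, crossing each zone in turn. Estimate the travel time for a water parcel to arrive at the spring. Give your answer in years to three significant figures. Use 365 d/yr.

Total head drop ΔH = 160.51 − 158.89 = 1.62 m
Steady 1-D flow in series ⇒ the Darcy flux q is identical in every zone and the zone head losses add (resistances L/K in series).
Σ(L/K) = 690/19.4 + 81.9/44.9 = 35.57 + 1.824 = 37.39 d
q = ΔH / Σ(L/K) = 1.62 / 37.39 = 0.04333 m/d (same in every zone)
Zone A: v = q/n = 0.04333/0.34 = 0.1274 m/d → t_A = 690/0.1274 = 5415 d
Zone B: v = q/n = 0.04333/0.30 = 0.1444 m/d → t_B = 81.9/0.1444 = 567.1 d
Total t = 5415 + 567.1 = 5982 d
   = 5982 / 365 = 16.4 yr

16.4 years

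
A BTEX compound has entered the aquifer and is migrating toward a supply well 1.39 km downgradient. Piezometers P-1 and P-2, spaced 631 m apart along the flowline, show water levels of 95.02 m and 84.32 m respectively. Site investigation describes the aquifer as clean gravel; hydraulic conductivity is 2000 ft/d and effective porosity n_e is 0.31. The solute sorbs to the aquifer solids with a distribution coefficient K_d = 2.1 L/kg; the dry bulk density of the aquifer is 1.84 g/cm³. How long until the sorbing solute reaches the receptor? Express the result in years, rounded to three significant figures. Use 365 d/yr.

Hydraulic gradient i = (95.02 − 84.32) / 631 = 10.70 / 631 = 0.01696
K = 2000 ft/d × 0.3048 = 609.6 m/d
q = Ki = 609.6 × 0.01696 = 10.34 m/d
Average linear velocity = 10.34 / 0.31 = 33.35 m/d
Retardation R = 1 + ρ_b·K_d/n = 1 + 1.84×2.1/0.31 = 13.46
Contaminant velocity v_c = v/R = 33.35/13.46 = 2.477 m/d
L = 1.39 km = 1390 m
t = L/v_c = 1390/2.477 = 561.3 d
   = 561.3/365 = 1.54 yr

1.54 years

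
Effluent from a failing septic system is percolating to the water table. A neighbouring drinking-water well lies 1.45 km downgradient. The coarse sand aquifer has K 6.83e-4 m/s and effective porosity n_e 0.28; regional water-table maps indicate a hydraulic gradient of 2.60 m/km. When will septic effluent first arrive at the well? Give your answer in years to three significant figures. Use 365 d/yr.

K = 6.83e-4 m/s × 86400 s/d = 59.01 m/d
Darcy flux q = K·i = 59.01 × 0.0026 = 0.1534 m/d
v = Ki/n = 59.01·0.0026/0.28 = 0.5480 m/d
L = 1.45 km = 1450 m
t = L / v = 1450 / 0.5480 = 2646 d
   = 2646 / 365 = 7.25 yr

7.25 years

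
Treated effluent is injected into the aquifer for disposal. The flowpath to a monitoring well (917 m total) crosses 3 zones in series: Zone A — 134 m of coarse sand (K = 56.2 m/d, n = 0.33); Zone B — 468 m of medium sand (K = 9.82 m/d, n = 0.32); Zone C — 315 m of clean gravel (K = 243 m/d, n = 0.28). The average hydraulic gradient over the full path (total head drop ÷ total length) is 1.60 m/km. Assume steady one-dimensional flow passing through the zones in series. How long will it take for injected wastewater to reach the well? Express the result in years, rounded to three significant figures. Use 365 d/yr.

For zones in series the flux q is common to all zones; the equivalent conductivity is the harmonic (thickness-weighted) mean, K_eq = L_total / Σ(L_j/K_j).
Σ(L/K) = 134/56.2 + 468/9.82 + 315/243 = 2.384 + 47.66 + 1.296 = 51.34 d
K_eq = L_total / Σ(L/K) = 917 / 51.34 = 17.86 m/d
q = K_eq · i = 17.86 × 0.0016 = 0.02858 m/d (same in every zone)
Zone A: v = q/n = 0.02858/0.33 = 0.08660 m/d → t_A = 134/0.08660 = 1547 d
Zone B: v = q/n = 0.02858/0.32 = 0.08931 m/d → t_B = 468/0.08931 = 5240 d
Zone C: v = q/n = 0.02858/0.28 = 0.1021 m/d → t_C = 315/0.1021 = 3086 d
Total t = 1547 + 5240 + 3086 = 9874 d
   = 9874 / 365 = 27.1 yr

27.1 years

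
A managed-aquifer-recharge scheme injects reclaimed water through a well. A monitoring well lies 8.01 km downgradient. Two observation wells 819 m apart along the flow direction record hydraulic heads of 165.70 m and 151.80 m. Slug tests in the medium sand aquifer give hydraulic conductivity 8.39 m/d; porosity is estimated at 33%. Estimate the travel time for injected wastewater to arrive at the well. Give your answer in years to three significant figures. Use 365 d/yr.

50.9 years

Hydraulic gradient i = (165.70 − 151.80) / 819 = 13.90 / 819 = 0.01697
Specific discharge q = 8.39 × 0.01697 = 0.1424 m/d
Seepage velocity v = q / n = 0.1424 / 0.33 = 0.4315 m/d
L = 8.01 km = 8010 m
t = L / v = 8010 / 0.4315 = 18560 d
   = 18560 / 365 = 50.9 yr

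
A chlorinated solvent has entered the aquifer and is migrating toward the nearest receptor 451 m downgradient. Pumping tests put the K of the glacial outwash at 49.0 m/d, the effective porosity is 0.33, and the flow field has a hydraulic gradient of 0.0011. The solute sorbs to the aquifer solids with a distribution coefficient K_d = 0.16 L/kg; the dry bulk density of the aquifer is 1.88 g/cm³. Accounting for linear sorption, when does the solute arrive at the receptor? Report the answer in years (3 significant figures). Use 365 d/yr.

q = Ki = 49.0 × 0.0011 = 0.05390 m/d
Average linear velocity = 0.05390 / 0.33 = 0.1633 m/d
Retardation R = 1 + ρ_b·K_d/n = 1 + 1.88×0.16/0.33 = 1.912
Contaminant velocity v_c = v/R = 0.1633/1.912 = 0.08545 m/d
t = L/v_c = 451/0.08545 = 5278 d
   = 5278/365 = 14.5 yr

14.5 years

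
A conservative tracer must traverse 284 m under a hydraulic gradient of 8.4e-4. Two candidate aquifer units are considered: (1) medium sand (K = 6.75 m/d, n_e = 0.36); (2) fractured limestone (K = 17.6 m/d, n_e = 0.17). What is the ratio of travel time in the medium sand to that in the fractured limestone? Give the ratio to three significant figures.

Unit 1 (medium sand): v = 6.75×8.4e-4/0.36 = 0.01575 m/d, t = 284/0.01575 = 18030 d
Unit 2 (fractured limestone): v = 17.6×8.4e-4/0.17 = 0.08696 m/d, t = 284/0.08696 = 3266 d
t(medium sand) / t(fractured limestone) = 18030/3266 = 5.52

5.52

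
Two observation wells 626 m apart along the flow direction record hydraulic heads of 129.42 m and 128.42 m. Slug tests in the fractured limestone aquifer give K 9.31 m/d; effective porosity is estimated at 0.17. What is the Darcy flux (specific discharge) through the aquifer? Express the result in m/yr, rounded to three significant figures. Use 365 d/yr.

Hydraulic gradient i = (129.42 − 128.42) / 626 = 1.00 / 626 = 0.001597
Darcy flux q = K·i = 9.31 × 0.001597 = 0.01487 m/d
   = 0.01487 × 365 = 5.43 m/yr

5.43 m/yr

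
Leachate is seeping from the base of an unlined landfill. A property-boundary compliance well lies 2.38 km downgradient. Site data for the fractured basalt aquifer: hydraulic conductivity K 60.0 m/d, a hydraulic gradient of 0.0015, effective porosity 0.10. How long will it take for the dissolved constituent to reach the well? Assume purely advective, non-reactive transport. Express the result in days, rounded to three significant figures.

2640 days

Darcy flux q = K·i = 60.0 × 0.0015 = 0.09000 m/d
v = Ki/n = 60.0·0.0015/0.10 = 0.9000 m/d
L = 2.38 km = 2380 m
t = L / v = 2380 / 0.9000 = 2644 d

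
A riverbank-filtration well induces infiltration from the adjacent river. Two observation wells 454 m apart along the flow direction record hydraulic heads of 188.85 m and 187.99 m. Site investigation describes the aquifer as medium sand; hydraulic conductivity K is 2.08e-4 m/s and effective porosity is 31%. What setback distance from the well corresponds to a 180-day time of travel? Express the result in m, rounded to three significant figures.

Hydraulic gradient i = (188.85 − 187.99) / 454 = 0.86 / 454 = 0.001894
K = 2.08e-4 m/s × 86400 s/d = 17.97 m/d
q = Ki = 17.97 × 0.001894 = 0.03404 m/d
Average linear velocity = 0.03404 / 0.31 = 0.1098 m/d
L = v × T = 0.1098 × 180 = 19.77 m

19.8 m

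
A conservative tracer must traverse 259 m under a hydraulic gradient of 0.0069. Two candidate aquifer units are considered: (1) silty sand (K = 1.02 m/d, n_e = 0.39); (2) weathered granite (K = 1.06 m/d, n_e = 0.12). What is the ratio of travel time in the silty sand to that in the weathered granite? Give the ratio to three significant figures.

Unit 1 (silty sand): v = 1.02×0.0069/0.39 = 0.01805 m/d, t = 259/0.01805 = 14350 d
Unit 2 (weathered granite): v = 1.06×0.0069/0.12 = 0.06095 m/d, t = 259/0.06095 = 4249 d
t(silty sand) / t(weathered granite) = 14350/4249 = 3.38

3.38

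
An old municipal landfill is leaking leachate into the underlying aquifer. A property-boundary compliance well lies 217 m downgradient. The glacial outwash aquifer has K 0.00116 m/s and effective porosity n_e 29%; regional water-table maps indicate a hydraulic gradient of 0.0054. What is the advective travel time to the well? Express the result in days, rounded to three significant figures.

K = 0.00116 m/s × 86400 s/d = 100.2 m/d
Darcy flux q = K·i = 100.2 × 0.0054 = 0.5412 m/d
Average linear velocity = 0.5412 / 0.29 = 1.866 m/d
t = L / v = 217 / 1.866 = 116.3 d

116 days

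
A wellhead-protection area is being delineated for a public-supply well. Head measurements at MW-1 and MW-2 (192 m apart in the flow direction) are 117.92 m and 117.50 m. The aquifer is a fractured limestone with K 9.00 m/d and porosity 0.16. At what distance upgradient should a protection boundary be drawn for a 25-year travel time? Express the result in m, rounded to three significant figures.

Hydraulic gradient i = (117.92 − 117.50) / 192 = 0.42 / 192 = 0.002187
Darcy flux q = K·i = 9.00 × 0.002187 = 0.01969 m/d
v_s = q/n_e = 0.01969/0.16 = 0.1230 m/d
T = 25 yr × 365 = 9125 d
L = v × T = 0.1230 × 9125 = 1123 m

1120 m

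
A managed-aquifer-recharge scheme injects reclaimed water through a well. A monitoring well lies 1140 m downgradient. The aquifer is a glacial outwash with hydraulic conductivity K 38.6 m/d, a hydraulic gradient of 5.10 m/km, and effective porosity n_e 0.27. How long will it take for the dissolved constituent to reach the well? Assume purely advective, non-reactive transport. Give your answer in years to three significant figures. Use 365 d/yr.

4.28 years

Specific discharge q = 38.6 × 0.0051 = 0.1969 m/d
Seepage velocity v = q / n = 0.1969 / 0.27 = 0.7291 m/d
t = L / v = 1140 / 0.7291 = 1564 d
   = 1564 / 365 = 4.28 yr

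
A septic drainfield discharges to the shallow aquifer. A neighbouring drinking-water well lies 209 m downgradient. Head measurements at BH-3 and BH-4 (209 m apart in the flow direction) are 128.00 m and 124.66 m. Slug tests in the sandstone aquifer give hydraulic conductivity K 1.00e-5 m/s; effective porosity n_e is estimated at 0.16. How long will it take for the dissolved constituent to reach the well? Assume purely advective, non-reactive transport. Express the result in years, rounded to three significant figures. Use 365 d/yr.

6.64 years

Hydraulic gradient i = (128.00 − 124.66) / 209 = 3.34 / 209 = 0.01598
K = 1.00e-5 m/s × 86400 s/d = 0.8640 m/d
q = Ki = 0.8640 × 0.01598 = 0.01381 m/d
v_s = q/n_e = 0.01381/0.16 = 0.08630 m/d
t = L / v = 209 / 0.08630 = 2422 d
   = 2422 / 365 = 6.64 yr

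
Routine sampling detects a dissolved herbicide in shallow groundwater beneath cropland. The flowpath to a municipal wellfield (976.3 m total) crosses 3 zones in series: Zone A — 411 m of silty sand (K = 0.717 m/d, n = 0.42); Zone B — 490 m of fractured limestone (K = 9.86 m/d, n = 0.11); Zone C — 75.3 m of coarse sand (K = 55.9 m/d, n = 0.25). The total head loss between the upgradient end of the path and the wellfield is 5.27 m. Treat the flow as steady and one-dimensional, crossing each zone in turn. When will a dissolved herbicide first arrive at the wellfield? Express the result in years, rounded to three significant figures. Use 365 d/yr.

Continuity: the same q passes through each zone, so ΔH = q·Σ(L_j/K_j) — the zones act as resistances in series.
Σ(L/K) = 411/0.717 + 490/9.86 + 75.3/55.9 = 573.2 + 49.70 + 1.347 = 624.3 d
q = ΔH / Σ(L/K) = 5.27 / 624.3 = 0.008442 m/d (same in every zone)
Zone A: v = q/n = 0.008442/0.42 = 0.02010 m/d → t_A = 411/0.02010 = 20450 d
Zone B: v = q/n = 0.008442/0.11 = 0.07674 m/d → t_B = 490/0.07674 = 6385 d
Zone C: v = q/n = 0.008442/0.25 = 0.03377 m/d → t_C = 75.3/0.03377 = 2230 d
Total t = 20450 + 6385 + 2230 = 29060 d
   = 29060 / 365 = 79.6 yr

79.6 years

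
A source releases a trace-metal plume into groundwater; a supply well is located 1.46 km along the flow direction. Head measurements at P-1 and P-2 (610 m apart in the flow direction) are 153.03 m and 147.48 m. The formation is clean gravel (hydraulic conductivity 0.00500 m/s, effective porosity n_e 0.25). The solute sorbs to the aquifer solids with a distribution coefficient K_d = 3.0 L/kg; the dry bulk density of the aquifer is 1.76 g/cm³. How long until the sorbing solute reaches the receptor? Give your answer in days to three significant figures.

2050 days

Hydraulic gradient i = (153.03 − 147.48) / 610 = 5.55 / 610 = 0.009098
K = 0.00500 m/s × 86400 s/d = 432.0 m/d
Darcy flux q = K·i = 432.0 × 0.009098 = 3.930 m/d
v = Ki/n = 432.0·0.009098/0.25 = 15.72 m/d
Retardation R = 1 + ρ_b·K_d/n = 1 + 1.76×3.0/0.25 = 22.12
Contaminant velocity v_c = v/R = 15.72/22.12 = 0.7108 m/d
L = 1.46 km = 1460 m
t = L/v_c = 1460/0.7108 = 2054 d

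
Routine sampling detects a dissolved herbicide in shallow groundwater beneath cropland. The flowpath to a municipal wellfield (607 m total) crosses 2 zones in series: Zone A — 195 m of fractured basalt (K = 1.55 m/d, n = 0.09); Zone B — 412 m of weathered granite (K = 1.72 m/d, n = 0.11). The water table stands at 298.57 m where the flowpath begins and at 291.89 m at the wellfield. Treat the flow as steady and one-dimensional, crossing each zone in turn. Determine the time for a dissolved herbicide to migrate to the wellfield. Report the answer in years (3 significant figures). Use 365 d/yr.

9.42 years

Total head drop ΔH = 298.57 − 291.89 = 6.68 m
Steady 1-D flow in series ⇒ the Darcy flux q is identical in every zone and the zone head losses add (resistances L/K in series).
Σ(L/K) = 195/1.55 + 412/1.72 = 125.8 + 239.5 = 365.3 d
q = ΔH / Σ(L/K) = 6.68 / 365.3 = 0.01828 m/d (same in every zone)
Zone A: v = q/n = 0.01828/0.09 = 0.2032 m/d → t_A = 195/0.2032 = 959.8 d
Zone B: v = q/n = 0.01828/0.11 = 0.1662 m/d → t_B = 412/0.1662 = 2479 d
Total t = 959.8 + 2479 = 3438 d
   = 3438 / 365 = 9.42 yr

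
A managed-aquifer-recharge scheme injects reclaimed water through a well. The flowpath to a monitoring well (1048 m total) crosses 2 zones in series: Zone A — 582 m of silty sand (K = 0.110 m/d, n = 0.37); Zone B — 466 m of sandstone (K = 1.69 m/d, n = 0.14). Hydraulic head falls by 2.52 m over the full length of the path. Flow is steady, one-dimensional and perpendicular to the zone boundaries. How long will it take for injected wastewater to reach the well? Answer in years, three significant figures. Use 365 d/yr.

Continuity: the same q passes through each zone, so ΔH = q·Σ(L_j/K_j) — the zones act as resistances in series.
Σ(L/K) = 582/0.110 + 466/1.69 = 5291 + 275.7 = 5567 d
q = ΔH / Σ(L/K) = 2.52 / 5567 = 4.527e-4 m/d (same in every zone)
Zone A: v = q/n = 4.527e-4/0.37 = 0.001224 m/d → t_A = 582/0.001224 = 475700 d
Zone B: v = q/n = 4.527e-4/0.14 = 0.003234 m/d → t_B = 466/0.003234 = 144100 d
Total t = 475700 + 144100 = 619800 d
   = 619800 / 365 = 1700 yr

1700 years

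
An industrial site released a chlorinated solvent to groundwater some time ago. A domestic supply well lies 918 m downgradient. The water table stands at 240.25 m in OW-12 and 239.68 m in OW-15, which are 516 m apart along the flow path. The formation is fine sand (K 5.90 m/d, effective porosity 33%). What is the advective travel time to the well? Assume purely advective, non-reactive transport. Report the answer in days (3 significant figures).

Hydraulic gradient i = (240.25 − 239.68) / 516 = 0.57 / 516 = 0.001105
q = Ki = 5.90 × 0.001105 = 0.006517 m/d
v = Ki/n = 5.90·0.001105/0.33 = 0.01975 m/d
t = L / v = 918 / 0.01975 = 46480 d

46500 days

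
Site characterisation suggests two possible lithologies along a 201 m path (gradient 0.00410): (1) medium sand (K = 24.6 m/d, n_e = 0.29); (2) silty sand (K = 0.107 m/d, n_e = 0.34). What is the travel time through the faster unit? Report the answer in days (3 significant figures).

Unit 1 (medium sand): v = 24.6×0.0041/0.29 = 0.3478 m/d, t = 201/0.3478 = 577.9 d
Unit 2 (silty sand): v = 0.107×0.0041/0.34 = 0.001290 m/d, t = 201/0.001290 = 155800 d
Faster unit: t = 578 d

578 days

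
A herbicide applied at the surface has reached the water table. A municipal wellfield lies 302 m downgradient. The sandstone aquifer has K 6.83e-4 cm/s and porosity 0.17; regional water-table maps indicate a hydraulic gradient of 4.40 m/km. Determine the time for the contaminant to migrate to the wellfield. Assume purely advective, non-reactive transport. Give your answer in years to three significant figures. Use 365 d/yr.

54.2 years

K = 6.83e-4 cm/s × 864 = 0.5901 m/d
Specific discharge q = 0.5901 × 0.0044 = 0.002596 m/d
v_s = q/n_e = 0.002596/0.17 = 0.01527 m/d
t = L / v = 302 / 0.01527 = 19770 d
   = 19770 / 365 = 54.2 yr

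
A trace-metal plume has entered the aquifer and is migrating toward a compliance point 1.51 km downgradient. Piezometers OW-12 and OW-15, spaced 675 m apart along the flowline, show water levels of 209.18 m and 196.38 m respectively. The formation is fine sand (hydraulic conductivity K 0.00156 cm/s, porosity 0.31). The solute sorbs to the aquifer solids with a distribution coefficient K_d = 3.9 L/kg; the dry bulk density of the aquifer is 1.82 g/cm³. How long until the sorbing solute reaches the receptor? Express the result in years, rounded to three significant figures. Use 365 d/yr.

Hydraulic gradient i = (209.18 − 196.38) / 675 = 12.80 / 675 = 0.01896
K = 0.00156 cm/s × 864 = 1.348 m/d
q = Ki = 1.348 × 0.01896 = 0.02556 m/d
v_s = q/n_e = 0.02556/0.31 = 0.08245 m/d
Retardation R = 1 + ρ_b·K_d/n = 1 + 1.82×3.9/0.31 = 23.90
Contaminant velocity v_c = v/R = 0.08245/23.90 = 0.003450 m/d
L = 1.51 km = 1510 m
t = L/v_c = 1510/0.003450 = 437700 d
   = 437700/365 = 1200 yr

1200 years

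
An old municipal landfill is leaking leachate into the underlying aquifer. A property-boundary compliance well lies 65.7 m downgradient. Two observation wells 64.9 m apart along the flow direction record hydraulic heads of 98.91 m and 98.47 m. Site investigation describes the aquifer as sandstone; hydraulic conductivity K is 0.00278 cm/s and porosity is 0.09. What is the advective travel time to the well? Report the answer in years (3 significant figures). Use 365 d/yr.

Hydraulic gradient i = (98.91 − 98.47) / 64.9 = 0.44 / 64.9 = 0.006780
K = 0.00278 cm/s × 864 = 2.402 m/d
Specific discharge q = 2.402 × 0.006780 = 0.01628 m/d
Seepage velocity v = q / n = 0.01628 / 0.09 = 0.1809 m/d
t = L / v = 65.7 / 0.1809 = 363.1 d
   = 363.1 / 365 = 0.995 yr

0.995 years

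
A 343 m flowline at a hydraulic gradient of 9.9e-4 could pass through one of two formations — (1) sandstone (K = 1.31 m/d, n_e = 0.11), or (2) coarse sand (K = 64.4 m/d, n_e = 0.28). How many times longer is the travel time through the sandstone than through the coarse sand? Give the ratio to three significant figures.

19.3

Unit 1 (sandstone): v = 1.31×9.9e-4/0.11 = 0.01179 m/d, t = 343/0.01179 = 29090 d
Unit 2 (coarse sand): v = 64.4×9.9e-4/0.28 = 0.2277 m/d, t = 343/0.2277 = 1506 d
t(sandstone) / t(coarse sand) = 29090/1506 = 19.3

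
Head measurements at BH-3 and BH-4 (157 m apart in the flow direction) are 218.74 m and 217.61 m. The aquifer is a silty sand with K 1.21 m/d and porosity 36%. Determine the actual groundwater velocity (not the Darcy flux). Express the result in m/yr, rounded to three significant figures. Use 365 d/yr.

8.83 m/yr

Hydraulic gradient i = (218.74 − 217.61) / 157 = 1.13 / 157 = 0.007197
Specific discharge q = 1.21 × 0.007197 = 0.008709 m/d
v = Ki/n = 1.21·0.007197/0.36 = 0.02419 m/d
   = 0.02419 × 365 = 8.83 m/yr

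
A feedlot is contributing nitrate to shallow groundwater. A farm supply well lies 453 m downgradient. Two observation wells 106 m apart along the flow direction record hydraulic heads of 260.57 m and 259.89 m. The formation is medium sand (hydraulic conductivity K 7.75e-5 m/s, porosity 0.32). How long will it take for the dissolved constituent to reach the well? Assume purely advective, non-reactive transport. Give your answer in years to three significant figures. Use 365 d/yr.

9.25 years

Hydraulic gradient i = (260.57 − 259.89) / 106 = 0.68 / 106 = 0.006415
K = 7.75e-5 m/s × 86400 s/d = 6.696 m/d
Darcy flux q = K·i = 6.696 × 0.006415 = 0.04296 m/d
v_s = q/n_e = 0.04296/0.32 = 0.1342 m/d
t = L / v = 453 / 0.1342 = 3375 d
   = 3375 / 365 = 9.25 yr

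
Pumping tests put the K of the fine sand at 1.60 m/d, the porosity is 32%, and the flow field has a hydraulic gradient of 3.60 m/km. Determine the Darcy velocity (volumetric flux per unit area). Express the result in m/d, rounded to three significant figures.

0.00576 m/d

q = Ki = 1.60 × 0.0036 = 0.005760 m/d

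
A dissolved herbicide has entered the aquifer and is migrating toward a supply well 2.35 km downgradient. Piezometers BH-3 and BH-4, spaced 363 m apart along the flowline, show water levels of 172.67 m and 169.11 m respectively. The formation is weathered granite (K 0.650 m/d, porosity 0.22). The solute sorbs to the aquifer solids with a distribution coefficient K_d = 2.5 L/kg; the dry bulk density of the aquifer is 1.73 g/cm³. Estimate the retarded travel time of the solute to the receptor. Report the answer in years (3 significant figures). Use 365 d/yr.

4590 years

Hydraulic gradient i = (172.67 − 169.11) / 363 = 3.56 / 363 = 0.009807
Darcy flux q = K·i = 0.650 × 0.009807 = 0.006375 m/d
Average linear velocity = 0.006375 / 0.22 = 0.02898 m/d
Retardation R = 1 + ρ_b·K_d/n = 1 + 1.73×2.5/0.22 = 20.66
Contaminant velocity v_c = v/R = 0.02898/20.66 = 0.001403 m/d
L = 2.35 km = 2350 m
t = L/v_c = 2350/0.001403 = 1.676e6 d
   = 1.676e6/365 = 4590 yr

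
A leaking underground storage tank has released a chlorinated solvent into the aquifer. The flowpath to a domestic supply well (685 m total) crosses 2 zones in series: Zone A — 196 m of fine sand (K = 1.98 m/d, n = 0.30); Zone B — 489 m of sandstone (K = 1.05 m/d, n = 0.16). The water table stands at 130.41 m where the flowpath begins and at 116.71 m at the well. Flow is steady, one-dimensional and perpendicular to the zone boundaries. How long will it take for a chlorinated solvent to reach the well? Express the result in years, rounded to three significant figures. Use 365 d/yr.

Total head drop ΔH = 130.41 − 116.71 = 13.70 m
Continuity: the same q passes through each zone, so ΔH = q·Σ(L_j/K_j) — the zones act as resistances in series.
Σ(L/K) = 196/1.98 + 489/1.05 = 98.99 + 465.7 = 564.7 d
q = ΔH / Σ(L/K) = 13.70 / 564.7 = 0.02426 m/d (same in every zone)
Zone A: v = q/n = 0.02426/0.30 = 0.08087 m/d → t_A = 196/0.08087 = 2424 d
Zone B: v = q/n = 0.02426/0.16 = 0.1516 m/d → t_B = 489/0.1516 = 3225 d
Total t = 2424 + 3225 = 5649 d
   = 5649 / 365 = 15.5 yr

15.5 years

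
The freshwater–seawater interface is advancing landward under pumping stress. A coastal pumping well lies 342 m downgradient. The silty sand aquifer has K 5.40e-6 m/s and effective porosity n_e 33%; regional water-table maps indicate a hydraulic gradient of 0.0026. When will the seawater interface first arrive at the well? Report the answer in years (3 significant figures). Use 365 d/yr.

K = 5.40e-6 m/s × 86400 s/d = 0.4666 m/d
Darcy flux q = K·i = 0.4666 × 0.0026 = 0.001213 m/d
Seepage velocity v = q / n = 0.001213 / 0.33 = 0.003676 m/d
t = L / v = 342 / 0.003676 = 93040 d
   = 93040 / 365 = 255 yr

255 years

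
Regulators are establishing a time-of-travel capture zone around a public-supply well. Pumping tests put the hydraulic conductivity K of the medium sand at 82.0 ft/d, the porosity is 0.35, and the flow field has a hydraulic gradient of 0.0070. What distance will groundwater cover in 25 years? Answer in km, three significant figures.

K = 82.0 ft/d × 0.3048 = 24.99 m/d
Specific discharge q = 24.99 × 0.0070 = 0.1750 m/d
Seepage velocity v = q / n = 0.1750 / 0.35 = 0.4999 m/d
T = 25 yr × 365 = 9125 d
L = v × T = 0.4999 × 9125 = 4561 m
   = 4.56 km

4.56 km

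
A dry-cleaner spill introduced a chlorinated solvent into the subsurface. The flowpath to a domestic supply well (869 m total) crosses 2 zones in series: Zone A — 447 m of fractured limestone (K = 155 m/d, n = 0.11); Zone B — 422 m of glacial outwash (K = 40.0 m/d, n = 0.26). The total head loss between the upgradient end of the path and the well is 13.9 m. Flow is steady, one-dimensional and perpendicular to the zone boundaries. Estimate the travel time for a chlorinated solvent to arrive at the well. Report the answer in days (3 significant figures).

154 days

Steady 1-D flow in series ⇒ the Darcy flux q is identical in every zone and the zone head losses add (resistances L/K in series).
Σ(L/K) = 447/155 + 422/40.0 = 2.884 + 10.55 = 13.43 d
q = ΔH / Σ(L/K) = 13.9 / 13.43 = 1.035 m/d (same in every zone)
Zone A: v = q/n = 1.035/0.11 = 9.406 m/d → t_A = 447/9.406 = 47.52 d
Zone B: v = q/n = 1.035/0.26 = 3.980 m/d → t_B = 422/3.980 = 106.0 d
Total t = 47.52 + 106.0 = 153.6 d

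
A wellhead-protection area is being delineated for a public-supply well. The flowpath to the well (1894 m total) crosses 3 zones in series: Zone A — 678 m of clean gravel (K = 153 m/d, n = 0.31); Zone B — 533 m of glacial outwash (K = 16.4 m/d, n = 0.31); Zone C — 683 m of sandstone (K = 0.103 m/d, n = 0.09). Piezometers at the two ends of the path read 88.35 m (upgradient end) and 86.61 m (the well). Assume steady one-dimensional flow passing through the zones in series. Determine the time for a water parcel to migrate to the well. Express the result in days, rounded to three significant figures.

1.67e6 days

Total head drop ΔH = 88.35 − 86.61 = 1.74 m
Steady 1-D flow in series ⇒ the Darcy flux q is identical in every zone and the zone head losses add (resistances L/K in series).
Σ(L/K) = 678/153 + 533/16.4 + 683/0.103 = 4.431 + 32.50 + 6631 = 6668 d
q = ΔH / Σ(L/K) = 1.74 / 6668 = 2.609e-4 m/d (same in every zone)
Zone A: v = q/n = 2.609e-4/0.31 = 8.418e-4 m/d → t_A = 678/8.418e-4 = 805400 d
Zone B: v = q/n = 2.609e-4/0.31 = 8.418e-4 m/d → t_B = 533/8.418e-4 = 633200 d
Zone C: v = q/n = 2.609e-4/0.09 = 0.002899 m/d → t_C = 683/0.002899 = 235600 d
Total t = 805400 + 633200 + 235600 = 1.674e6 d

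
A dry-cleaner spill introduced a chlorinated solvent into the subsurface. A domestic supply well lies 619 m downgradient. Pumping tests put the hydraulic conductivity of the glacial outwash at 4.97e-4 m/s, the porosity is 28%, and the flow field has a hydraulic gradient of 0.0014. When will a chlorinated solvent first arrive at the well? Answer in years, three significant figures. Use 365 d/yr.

K = 4.97e-4 m/s × 86400 s/d = 42.94 m/d
Darcy flux q = K·i = 42.94 × 0.0014 = 0.06012 m/d
v = Ki/n = 42.94·0.0014/0.28 = 0.2147 m/d
t = L / v = 619 / 0.2147 = 2883 d
   = 2883 / 365 = 7.90 yr

7.90 years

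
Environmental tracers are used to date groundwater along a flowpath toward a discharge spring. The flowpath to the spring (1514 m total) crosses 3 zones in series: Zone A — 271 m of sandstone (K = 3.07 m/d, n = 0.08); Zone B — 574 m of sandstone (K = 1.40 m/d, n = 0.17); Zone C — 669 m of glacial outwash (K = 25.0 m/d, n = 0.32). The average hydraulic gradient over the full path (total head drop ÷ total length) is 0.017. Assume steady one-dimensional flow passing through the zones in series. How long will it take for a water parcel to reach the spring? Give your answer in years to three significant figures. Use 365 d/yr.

18.6 years

For zones in series the flux q is common to all zones; the equivalent conductivity is the harmonic (thickness-weighted) mean, K_eq = L_total / Σ(L_j/K_j).
Σ(L/K) = 271/3.07 + 574/1.40 + 669/25.0 = 88.27 + 410.0 + 26.76 = 525.0 d
K_eq = L_total / Σ(L/K) = 1514 / 525.0 = 2.884 m/d
q = K_eq · i = 2.884 × 0.017 = 0.04902 m/d (same in every zone)
Zone A: v = q/n = 0.04902/0.08 = 0.6128 m/d → t_A = 271/0.6128 = 442.3 d
Zone B: v = q/n = 0.04902/0.17 = 0.2884 m/d → t_B = 574/0.2884 = 1991 d
Zone C: v = q/n = 0.04902/0.32 = 0.1532 m/d → t_C = 669/0.1532 = 4367 d
Total t = 442.3 + 1991 + 4367 = 6800 d
   = 6800 / 365 = 18.6 yr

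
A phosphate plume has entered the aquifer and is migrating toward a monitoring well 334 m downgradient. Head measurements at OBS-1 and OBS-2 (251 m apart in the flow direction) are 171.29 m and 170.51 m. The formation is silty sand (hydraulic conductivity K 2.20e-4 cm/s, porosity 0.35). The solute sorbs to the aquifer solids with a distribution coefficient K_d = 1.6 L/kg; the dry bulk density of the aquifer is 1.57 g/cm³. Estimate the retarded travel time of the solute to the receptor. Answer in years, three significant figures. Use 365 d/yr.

Hydraulic gradient i = (171.29 − 170.51) / 251 = 0.78 / 251 = 0.003108
K = 2.20e-4 cm/s × 864 = 0.1901 m/d
Specific discharge q = 0.1901 × 0.003108 = 5.907e-4 m/d
v_s = q/n_e = 5.907e-4/0.35 = 0.001688 m/d
Retardation R = 1 + ρ_b·K_d/n = 1 + 1.57×1.6/0.35 = 8.177
Contaminant velocity v_c = v/R = 0.001688/8.177 = 2.064e-4 m/d
t = L/v_c = 334/2.064e-4 = 1.618e6 d
   = 1.618e6/365 = 4430 yr

4430 years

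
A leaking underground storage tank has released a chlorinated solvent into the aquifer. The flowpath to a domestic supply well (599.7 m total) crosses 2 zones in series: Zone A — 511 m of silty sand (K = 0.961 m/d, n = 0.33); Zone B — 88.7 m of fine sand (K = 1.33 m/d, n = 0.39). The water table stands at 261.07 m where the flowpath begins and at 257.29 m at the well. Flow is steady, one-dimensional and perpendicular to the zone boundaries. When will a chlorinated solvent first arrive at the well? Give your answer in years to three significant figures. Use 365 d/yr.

88.1 years

Total head drop ΔH = 261.07 − 257.29 = 3.78 m
Steady 1-D flow in series ⇒ the Darcy flux q is identical in every zone and the zone head losses add (resistances L/K in series).
Σ(L/K) = 511/0.961 + 88.7/1.33 = 531.7 + 66.69 = 598.4 d
q = ΔH / Σ(L/K) = 3.78 / 598.4 = 0.006317 m/d (same in every zone)
Zone A: v = q/n = 0.006317/0.33 = 0.01914 m/d → t_A = 511/0.01914 = 26700 d
Zone B: v = q/n = 0.006317/0.39 = 0.01620 m/d → t_B = 88.7/0.01620 = 5477 d
Total t = 26700 + 5477 = 32170 d
   = 32170 / 365 = 88.1 yr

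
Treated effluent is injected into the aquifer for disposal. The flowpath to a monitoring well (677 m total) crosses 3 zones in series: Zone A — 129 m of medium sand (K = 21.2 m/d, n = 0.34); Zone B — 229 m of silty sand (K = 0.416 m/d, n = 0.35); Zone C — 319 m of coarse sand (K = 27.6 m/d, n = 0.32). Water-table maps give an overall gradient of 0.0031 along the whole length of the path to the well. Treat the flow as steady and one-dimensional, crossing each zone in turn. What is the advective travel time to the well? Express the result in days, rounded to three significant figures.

61200 days

Continuity: the same q passes through each zone, so ΔH = q·Σ(L_j/K_j) — the zones act as resistances in series.
Σ(L/K) = 129/21.2 + 229/0.416 + 319/27.6 = 6.085 + 550.5 + 11.56 = 568.1 d
K_eq = L_total / Σ(L/K) = 677 / 568.1 = 1.192 m/d
q = K_eq · i = 1.192 × 0.0031 = 0.003694 m/d (same in every zone)
Zone A: v = q/n = 0.003694/0.34 = 0.01086 m/d → t_A = 129/0.01086 = 11870 d
Zone B: v = q/n = 0.003694/0.35 = 0.01055 m/d → t_B = 229/0.01055 = 21700 d
Zone C: v = q/n = 0.003694/0.32 = 0.01154 m/d → t_C = 319/0.01154 = 27630 d
Total t = 11870 + 21700 + 27630 = 61200 d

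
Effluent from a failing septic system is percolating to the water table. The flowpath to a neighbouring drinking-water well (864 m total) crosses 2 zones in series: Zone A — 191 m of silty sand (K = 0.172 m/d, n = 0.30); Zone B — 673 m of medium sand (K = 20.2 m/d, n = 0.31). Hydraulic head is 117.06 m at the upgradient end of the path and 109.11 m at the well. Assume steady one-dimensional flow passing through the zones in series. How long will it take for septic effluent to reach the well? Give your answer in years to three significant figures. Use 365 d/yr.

Total head drop ΔH = 117.06 − 109.11 = 7.95 m
Continuity: the same q passes through each zone, so ΔH = q·Σ(L_j/K_j) — the zones act as resistances in series.
Σ(L/K) = 191/0.172 + 673/20.2 = 1110 + 33.32 = 1144 d
q = ΔH / Σ(L/K) = 7.95 / 1144 = 0.006951 m/d (same in every zone)
Zone A: v = q/n = 0.006951/0.30 = 0.02317 m/d → t_A = 191/0.02317 = 8244 d
Zone B: v = q/n = 0.006951/0.31 = 0.02242 m/d → t_B = 673/0.02242 = 30020 d
Total t = 8244 + 30020 = 38260 d
   = 38260 / 365 = 105 yr

105 years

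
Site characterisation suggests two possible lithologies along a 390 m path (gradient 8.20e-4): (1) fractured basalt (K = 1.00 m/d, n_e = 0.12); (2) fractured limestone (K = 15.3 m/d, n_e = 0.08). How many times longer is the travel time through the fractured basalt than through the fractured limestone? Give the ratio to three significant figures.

Unit 1 (fractured basalt): v = 1.00×8.2e-4/0.12 = 0.006833 m/d, t = 390/0.006833 = 57070 d
Unit 2 (fractured limestone): v = 15.3×8.2e-4/0.08 = 0.1568 m/d, t = 390/0.1568 = 2487 d
t(fractured basalt) / t(fractured limestone) = 57070/2487 = 23.0

23.0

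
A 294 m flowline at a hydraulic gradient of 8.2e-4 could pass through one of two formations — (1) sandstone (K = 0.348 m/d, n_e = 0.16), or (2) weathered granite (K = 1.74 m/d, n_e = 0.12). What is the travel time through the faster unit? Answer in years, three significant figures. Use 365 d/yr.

Unit 1 (sandstone): v = 0.348×8.2e-4/0.16 = 0.001783 m/d, t = 294/0.001783 = 164800 d
Unit 2 (weathered granite): v = 1.74×8.2e-4/0.12 = 0.01189 m/d, t = 294/0.01189 = 24730 d
Faster: 24730 d / 365 = 67.7 yr

67.7 years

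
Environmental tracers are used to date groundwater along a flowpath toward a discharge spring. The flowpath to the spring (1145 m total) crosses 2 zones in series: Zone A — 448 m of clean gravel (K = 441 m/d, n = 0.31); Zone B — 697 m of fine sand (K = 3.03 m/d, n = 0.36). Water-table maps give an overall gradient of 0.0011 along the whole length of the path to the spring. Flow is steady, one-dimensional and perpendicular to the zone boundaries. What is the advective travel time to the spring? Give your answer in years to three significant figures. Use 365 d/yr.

For zones in series the flux q is common to all zones; the equivalent conductivity is the harmonic (thickness-weighted) mean, K_eq = L_total / Σ(L_j/K_j).
Σ(L/K) = 448/441 + 697/3.03 = 1.016 + 230.0 = 231.0 d
K_eq = L_total / Σ(L/K) = 1145 / 231.0 = 4.956 m/d
q = K_eq · i = 4.956 × 0.0011 = 0.005451 m/d (same in every zone)
Zone A: v = q/n = 0.005451/0.31 = 0.01758 m/d → t_A = 448/0.01758 = 25480 d
Zone B: v = q/n = 0.005451/0.36 = 0.01514 m/d → t_B = 697/0.01514 = 46030 d
Total t = 25480 + 46030 = 71510 d
   = 71510 / 365 = 196 yr

196 years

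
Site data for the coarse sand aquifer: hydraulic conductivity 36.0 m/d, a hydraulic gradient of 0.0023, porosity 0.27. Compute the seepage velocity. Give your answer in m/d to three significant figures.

Darcy flux q = K·i = 36.0 × 0.0023 = 0.08280 m/d
Seepage velocity v = q / n = 0.08280 / 0.27 = 0.3067 m/d

0.307 m/d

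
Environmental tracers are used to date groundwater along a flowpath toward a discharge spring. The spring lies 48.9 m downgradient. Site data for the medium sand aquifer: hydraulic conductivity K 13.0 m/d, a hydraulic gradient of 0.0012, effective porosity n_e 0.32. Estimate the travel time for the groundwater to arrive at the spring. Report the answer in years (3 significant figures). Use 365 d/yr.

q = Ki = 13.0 × 0.0012 = 0.01560 m/d
v_s = q/n_e = 0.01560/0.32 = 0.04875 m/d
t = L / v = 48.9 / 0.04875 = 1003 d
   = 1003 / 365 = 2.75 yr

2.75 years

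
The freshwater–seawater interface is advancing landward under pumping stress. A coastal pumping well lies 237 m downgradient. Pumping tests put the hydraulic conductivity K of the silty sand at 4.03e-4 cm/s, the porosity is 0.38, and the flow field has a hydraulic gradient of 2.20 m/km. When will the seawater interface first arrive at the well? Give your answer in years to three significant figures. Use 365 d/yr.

K = 4.03e-4 cm/s × 864 = 0.3482 m/d
Specific discharge q = 0.3482 × 0.0022 = 7.660e-4 m/d
Average linear velocity = 7.660e-4 / 0.38 = 0.002016 m/d
t = L / v = 237 / 0.002016 = 117600 d
   = 117600 / 365 = 322 yr

322 years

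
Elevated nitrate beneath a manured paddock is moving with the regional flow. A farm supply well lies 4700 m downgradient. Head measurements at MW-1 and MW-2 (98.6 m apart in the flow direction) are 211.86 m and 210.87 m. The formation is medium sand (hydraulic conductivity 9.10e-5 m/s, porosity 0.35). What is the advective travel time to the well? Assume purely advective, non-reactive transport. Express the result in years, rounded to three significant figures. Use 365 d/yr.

Hydraulic gradient i = (211.86 − 210.87) / 98.6 = 0.99 / 98.6 = 0.01004
K = 9.10e-5 m/s × 86400 s/d = 7.862 m/d
Specific discharge q = 7.862 × 0.01004 = 0.07894 m/d
Seepage velocity v = q / n = 0.07894 / 0.35 = 0.2256 m/d
t = L / v = 4700 / 0.2256 = 20840 d
   = 20840 / 365 = 57.1 yr

57.1 years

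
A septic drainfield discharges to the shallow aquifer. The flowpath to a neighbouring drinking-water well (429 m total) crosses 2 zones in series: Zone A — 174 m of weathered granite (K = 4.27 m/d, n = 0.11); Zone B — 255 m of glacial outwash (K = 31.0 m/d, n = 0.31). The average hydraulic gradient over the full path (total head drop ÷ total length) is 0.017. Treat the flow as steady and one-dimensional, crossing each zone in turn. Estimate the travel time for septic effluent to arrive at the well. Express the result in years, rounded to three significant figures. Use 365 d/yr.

Steady 1-D flow in series ⇒ the Darcy flux q is identical in every zone and the zone head losses add (resistances L/K in series).
Σ(L/K) = 174/4.27 + 255/31.0 = 40.75 + 8.226 = 48.98 d
K_eq = L_total / Σ(L/K) = 429 / 48.98 = 8.760 m/d
q = K_eq · i = 8.760 × 0.017 = 0.1489 m/d (same in every zone)
Zone A: v = q/n = 0.1489/0.11 = 1.354 m/d → t_A = 174/1.354 = 128.5 d
Zone B: v = q/n = 0.1489/0.31 = 0.4804 m/d → t_B = 255/0.4804 = 530.9 d
Total t = 128.5 + 530.9 = 659.4 d
   = 659.4 / 365 = 1.81 yr

1.81 years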